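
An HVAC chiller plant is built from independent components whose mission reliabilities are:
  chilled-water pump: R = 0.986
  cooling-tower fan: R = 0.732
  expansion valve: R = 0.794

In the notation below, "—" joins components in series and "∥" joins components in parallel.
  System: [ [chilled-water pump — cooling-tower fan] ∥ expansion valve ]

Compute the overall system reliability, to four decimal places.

Series (chilled-water pump and cooling-tower fan): 0.986000 × 0.732000 = 0.721752
Parallel ([0.721752] and expansion valve): 1 − (1 − 0.721752)(1 − 0.794000) = 0.9427

0.9427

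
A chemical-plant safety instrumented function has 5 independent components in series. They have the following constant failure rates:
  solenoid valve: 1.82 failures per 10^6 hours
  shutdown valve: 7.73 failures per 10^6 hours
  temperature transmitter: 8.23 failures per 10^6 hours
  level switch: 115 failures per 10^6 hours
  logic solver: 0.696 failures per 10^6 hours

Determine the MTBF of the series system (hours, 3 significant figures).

7490

Series of exponential components: λ_sys = Σ λ_i
λ_sys = 0.00000182 + 0.00000773 + 0.00000823 + 0.000115 + 0.000000696 = 1.3348e-04 /h
MTBF = 1 / λ_sys = 7490 h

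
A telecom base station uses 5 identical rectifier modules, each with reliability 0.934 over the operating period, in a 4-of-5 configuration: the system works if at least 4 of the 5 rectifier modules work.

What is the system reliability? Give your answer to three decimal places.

0.962

R = Σ_{i=4}^{5} C(5,i) p^i (1−p)^{5−i} with p = 0.934
C(5,4)·0.934^4·0.066^1 = 0.25113
C(5,5)·0.934^5·0.066^0 = 0.71078
Sum = 0.962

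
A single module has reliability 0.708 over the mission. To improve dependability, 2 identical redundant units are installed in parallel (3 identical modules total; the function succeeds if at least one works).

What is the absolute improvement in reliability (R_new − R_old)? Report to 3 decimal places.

0.267

R_before = 0.708
R_after = 1 − (1 − 0.708)^3 = 0.975
ΔR = 0.975 − 0.708 = 0.267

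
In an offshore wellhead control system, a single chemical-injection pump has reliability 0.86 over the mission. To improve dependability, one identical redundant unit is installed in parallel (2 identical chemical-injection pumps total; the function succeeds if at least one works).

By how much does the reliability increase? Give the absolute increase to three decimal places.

R_before = 0.86
R_after = 1 − (1 − 0.86)^2 = 0.980
ΔR = 0.980 − 0.86 = 0.120

0.120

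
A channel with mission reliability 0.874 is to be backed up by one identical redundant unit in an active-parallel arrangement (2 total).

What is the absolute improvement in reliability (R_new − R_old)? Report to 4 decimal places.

R_before = 0.874
R_after = 1 − (1 − 0.874)^2 = 0.9841
ΔR = 0.9841 − 0.874 = 0.1101

0.1101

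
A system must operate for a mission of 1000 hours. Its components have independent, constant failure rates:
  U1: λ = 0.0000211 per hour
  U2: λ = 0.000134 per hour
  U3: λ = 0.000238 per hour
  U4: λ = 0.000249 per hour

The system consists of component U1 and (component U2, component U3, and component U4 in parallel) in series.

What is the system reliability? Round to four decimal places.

0.9734

R(U1) = exp(−0.0000211 × 1000) = 0.979121
R(U2) = exp(−0.000134 × 1000) = 0.874590
R(U3) = exp(−0.000238 × 1000) = 0.788203
R(U4) = exp(−0.000249 × 1000) = 0.779580
Parallel (U2, U3, and U4): 1 − (1 − 0.874590)(1 − 0.788203)(1 − 0.779580) = 0.994145
Series (U1 and [0.994145]): 0.979121 × 0.994145 = 0.9734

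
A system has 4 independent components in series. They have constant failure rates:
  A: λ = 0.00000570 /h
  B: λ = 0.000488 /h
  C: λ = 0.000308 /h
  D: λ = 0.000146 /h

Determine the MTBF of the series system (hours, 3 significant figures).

Series of exponential components: λ_sys = Σ λ_i
λ_sys = 0.00000570 + 0.000488 + 0.000308 + 0.000146 = 9.4770e-04 /h
MTBF = 1 / λ_sys = 1060 h

1060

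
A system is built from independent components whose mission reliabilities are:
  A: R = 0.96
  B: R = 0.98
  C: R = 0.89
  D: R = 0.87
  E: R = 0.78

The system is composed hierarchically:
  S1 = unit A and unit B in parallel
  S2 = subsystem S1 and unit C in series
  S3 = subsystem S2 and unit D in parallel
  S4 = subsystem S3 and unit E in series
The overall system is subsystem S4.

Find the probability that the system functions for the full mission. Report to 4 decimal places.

Parallel (A and B): 1 − (1 − 0.960000)(1 − 0.980000) = 0.999200
Series ([0.999200] and C): 0.999200 × 0.890000 = 0.889288
Parallel ([0.889288] and D): 1 − (1 − 0.889288)(1 − 0.870000) = 0.985607
Series ([0.985607] and E): 0.985607 × 0.780000 = 0.7688

0.7688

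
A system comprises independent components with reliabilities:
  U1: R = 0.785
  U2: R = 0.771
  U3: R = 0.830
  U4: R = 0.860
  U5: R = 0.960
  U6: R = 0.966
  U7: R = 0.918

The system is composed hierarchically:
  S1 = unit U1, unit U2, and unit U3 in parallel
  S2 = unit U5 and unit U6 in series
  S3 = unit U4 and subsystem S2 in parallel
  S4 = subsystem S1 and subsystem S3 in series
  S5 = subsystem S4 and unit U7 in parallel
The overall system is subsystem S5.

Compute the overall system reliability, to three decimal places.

Parallel (U1, U2, and U3): 1 − (1 − 0.78500)(1 − 0.77100)(1 − 0.83000) = 0.99163
Series (U5 and U6): 0.96000 × 0.96600 = 0.92736
Parallel (U4 and [0.92736]): 1 − (1 − 0.86000)(1 − 0.92736) = 0.98983
Series ([0.99163] and [0.98983]): 0.99163 × 0.98983 = 0.98155
Parallel ([0.98155] and U7): 1 − (1 − 0.98155)(1 − 0.91800) = 0.998

0.998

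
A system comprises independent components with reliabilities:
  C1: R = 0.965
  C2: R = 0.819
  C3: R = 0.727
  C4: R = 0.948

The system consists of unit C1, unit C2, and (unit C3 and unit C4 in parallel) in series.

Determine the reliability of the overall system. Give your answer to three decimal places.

0.779

Parallel (C3 and C4): 1 − (1 − 0.72700)(1 − 0.94800) = 0.98580
Series (C1, C2, and [0.98580]): 0.96500 × 0.81900 × 0.98580 = 0.779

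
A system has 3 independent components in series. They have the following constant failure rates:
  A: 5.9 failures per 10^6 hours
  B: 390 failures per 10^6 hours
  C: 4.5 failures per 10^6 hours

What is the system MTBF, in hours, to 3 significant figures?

2500

Series of exponential components: λ_sys = Σ λ_i
λ_sys = 0.0000059 + 0.00039 + 0.0000045 = 4.0040e-04 /h
MTBF = 1 / λ_sys = 2500 h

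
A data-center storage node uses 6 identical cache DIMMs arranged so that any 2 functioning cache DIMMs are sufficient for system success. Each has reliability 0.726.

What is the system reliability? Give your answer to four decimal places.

R = Σ_{i=2}^{6} C(6,i) p^i (1−p)^{6−i} with p = 0.726
C(6,2)·0.726^2·0.274^4 = 0.044562
C(6,3)·0.726^3·0.274^3 = 0.157431
C(6,4)·0.726^4·0.274^2 = 0.312852
C(6,5)·0.726^5·0.274^1 = 0.331577
C(6,6)·0.726^6·0.274^0 = 0.146427
Sum = 0.9928

0.9928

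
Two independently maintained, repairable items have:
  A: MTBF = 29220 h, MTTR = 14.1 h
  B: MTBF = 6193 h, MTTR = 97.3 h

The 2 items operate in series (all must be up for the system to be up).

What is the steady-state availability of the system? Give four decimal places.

A(A) = MTBF/(MTBF+MTTR) = 29220/(29220+14.1) = 0.999518
A(B) = MTBF/(MTBF+MTTR) = 6193/(6193+97.3) = 0.984532
Series availability: 0.999518 × 0.984532 = 0.9841

0.9841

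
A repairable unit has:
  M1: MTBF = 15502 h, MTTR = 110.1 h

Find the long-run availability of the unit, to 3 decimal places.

0.993

A(M1) = MTBF/(MTBF+MTTR) = 15502/(15502+110.1) = 0.993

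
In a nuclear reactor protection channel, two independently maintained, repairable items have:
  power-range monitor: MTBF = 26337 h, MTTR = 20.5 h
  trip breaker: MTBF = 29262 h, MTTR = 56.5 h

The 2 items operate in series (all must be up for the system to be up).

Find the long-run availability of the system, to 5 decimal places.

A(power-range monitor) = MTBF/(MTBF+MTTR) = 26337/(26337+20.5) = 0.999222
A(trip breaker) = MTBF/(MTBF+MTTR) = 29262/(29262+56.5) = 0.998073
Series availability: 0.999222 × 0.998073 = 0.99730

0.99730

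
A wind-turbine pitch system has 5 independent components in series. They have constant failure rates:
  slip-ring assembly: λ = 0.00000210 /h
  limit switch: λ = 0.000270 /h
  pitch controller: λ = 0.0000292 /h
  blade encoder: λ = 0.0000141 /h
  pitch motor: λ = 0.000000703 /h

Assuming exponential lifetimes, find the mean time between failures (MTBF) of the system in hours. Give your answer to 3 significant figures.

Series of exponential components: λ_sys = Σ λ_i
λ_sys = 0.00000210 + 0.000270 + 0.0000292 + 0.0000141 + 0.000000703 = 3.1610e-04 /h
MTBF = 1 / λ_sys = 3160 h

3160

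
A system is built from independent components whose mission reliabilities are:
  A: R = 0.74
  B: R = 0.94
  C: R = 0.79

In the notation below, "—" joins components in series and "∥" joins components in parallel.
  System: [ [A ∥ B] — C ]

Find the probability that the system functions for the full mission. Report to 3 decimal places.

Parallel (A and B): 1 − (1 − 0.74000)(1 − 0.94000) = 0.98440
Series ([0.98440] and C): 0.98440 × 0.79000 = 0.778

0.778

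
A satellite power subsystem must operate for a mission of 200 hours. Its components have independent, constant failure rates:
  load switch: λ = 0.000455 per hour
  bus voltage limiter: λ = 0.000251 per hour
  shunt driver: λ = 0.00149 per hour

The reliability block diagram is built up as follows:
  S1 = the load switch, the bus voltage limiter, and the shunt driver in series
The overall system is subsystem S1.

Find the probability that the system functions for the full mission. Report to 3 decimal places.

0.645

R(load switch) = exp(−0.000455 × 200) = 0.91302
R(bus voltage limiter) = exp(−0.000251 × 200) = 0.95104
R(shunt driver) = exp(−0.00149 × 200) = 0.74230
Series (load switch, bus voltage limiter, and shunt driver): 0.91302 × 0.95104 × 0.74230 = 0.645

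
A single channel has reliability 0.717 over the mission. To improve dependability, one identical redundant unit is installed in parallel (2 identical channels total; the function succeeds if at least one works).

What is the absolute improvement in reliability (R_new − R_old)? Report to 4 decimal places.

0.2029

R_before = 0.717
R_after = 1 − (1 − 0.717)^2 = 0.9199
ΔR = 0.9199 − 0.717 = 0.2029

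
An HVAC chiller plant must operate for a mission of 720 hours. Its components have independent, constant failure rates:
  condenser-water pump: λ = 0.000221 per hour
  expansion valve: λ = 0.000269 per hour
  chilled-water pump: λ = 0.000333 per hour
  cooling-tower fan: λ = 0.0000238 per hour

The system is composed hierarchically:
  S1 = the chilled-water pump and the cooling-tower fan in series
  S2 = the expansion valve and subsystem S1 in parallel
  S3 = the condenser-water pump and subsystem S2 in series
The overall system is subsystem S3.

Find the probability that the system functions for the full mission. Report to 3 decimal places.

0.819

R(condenser-water pump) = exp(−0.000221 × 720) = 0.85289
R(expansion valve) = exp(−0.000269 × 720) = 0.82392
R(chilled-water pump) = exp(−0.000333 × 720) = 0.78682
R(cooling-tower fan) = exp(−0.0000238 × 720) = 0.98301
Series (chilled-water pump and cooling-tower fan): 0.78682 × 0.98301 = 0.77345
Parallel (expansion valve and [0.77345]): 1 − (1 − 0.82392)(1 − 0.77345) = 0.96011
Series (condenser-water pump and [0.96011]): 0.85289 × 0.96011 = 0.819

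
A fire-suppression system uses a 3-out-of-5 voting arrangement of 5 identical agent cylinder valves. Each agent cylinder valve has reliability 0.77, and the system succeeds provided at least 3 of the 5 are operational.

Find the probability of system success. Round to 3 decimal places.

0.916

R = Σ_{i=3}^{5} C(5,i) p^i (1−p)^{5−i} with p = 0.77
C(5,3)·0.77^3·0.23^2 = 0.24151
C(5,4)·0.77^4·0.23^1 = 0.40426
C(5,5)·0.77^5·0.23^0 = 0.27068
Sum = 0.916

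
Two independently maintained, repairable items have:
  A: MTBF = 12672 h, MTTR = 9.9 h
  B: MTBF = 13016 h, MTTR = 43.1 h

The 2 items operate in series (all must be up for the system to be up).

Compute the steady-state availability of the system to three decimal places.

A(A) = MTBF/(MTBF+MTTR) = 12672/(12672+9.9) = 0.999219
A(B) = MTBF/(MTBF+MTTR) = 13016/(13016+43.1) = 0.996700
Series availability: 0.999219 × 0.996700 = 0.996

0.996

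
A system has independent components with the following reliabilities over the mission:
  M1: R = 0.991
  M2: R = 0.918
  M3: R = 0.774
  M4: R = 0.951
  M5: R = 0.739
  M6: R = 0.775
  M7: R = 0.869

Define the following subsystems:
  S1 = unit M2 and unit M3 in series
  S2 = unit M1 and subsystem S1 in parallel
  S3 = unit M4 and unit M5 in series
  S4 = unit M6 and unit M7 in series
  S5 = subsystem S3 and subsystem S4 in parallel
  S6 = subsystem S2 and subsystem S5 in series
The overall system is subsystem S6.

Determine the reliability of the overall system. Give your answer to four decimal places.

Series (M2 and M3): 0.918000 × 0.774000 = 0.710532
Parallel (M1 and [0.710532]): 1 − (1 − 0.991000)(1 − 0.710532) = 0.997395
Series (M4 and M5): 0.951000 × 0.739000 = 0.702789
Series (M6 and M7): 0.775000 × 0.869000 = 0.673475
Parallel ([0.702789] and [0.673475]): 1 − (1 − 0.702789)(1 − 0.673475) = 0.902953
Series ([0.997395] and [0.902953]): 0.997395 × 0.902953 = 0.9006

0.9006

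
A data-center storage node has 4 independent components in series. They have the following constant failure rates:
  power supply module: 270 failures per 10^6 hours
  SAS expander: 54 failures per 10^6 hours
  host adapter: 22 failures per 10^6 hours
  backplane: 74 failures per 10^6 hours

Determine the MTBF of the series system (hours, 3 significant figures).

2380

Series of exponential components: λ_sys = Σ λ_i
λ_sys = 0.00027 + 0.000054 + 0.000022 + 0.000074 = 4.2000e-04 /h
MTBF = 1 / λ_sys = 2380 h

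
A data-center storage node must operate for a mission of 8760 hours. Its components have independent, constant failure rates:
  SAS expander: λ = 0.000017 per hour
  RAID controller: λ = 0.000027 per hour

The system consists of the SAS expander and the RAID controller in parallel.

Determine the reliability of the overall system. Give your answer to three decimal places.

0.971

R(SAS expander) = exp(−0.000017 × 8760) = 0.86164
R(RAID controller) = exp(−0.000027 × 8760) = 0.78937
Parallel (SAS expander and RAID controller): 1 − (1 − 0.86164)(1 − 0.78937) = 0.971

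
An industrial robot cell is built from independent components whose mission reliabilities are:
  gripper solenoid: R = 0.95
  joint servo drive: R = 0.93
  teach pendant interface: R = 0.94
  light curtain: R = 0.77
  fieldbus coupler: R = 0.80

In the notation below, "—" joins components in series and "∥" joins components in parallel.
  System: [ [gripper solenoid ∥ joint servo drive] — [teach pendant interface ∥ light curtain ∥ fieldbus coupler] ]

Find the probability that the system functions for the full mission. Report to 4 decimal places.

0.9937

Parallel (gripper solenoid and joint servo drive): 1 − (1 − 0.950000)(1 − 0.930000) = 0.996500
Parallel (teach pendant interface, light curtain, and fieldbus coupler): 1 − (1 − 0.940000)(1 − 0.770000)(1 − 0.800000) = 0.997240
Series ([0.996500] and [0.997240]): 0.996500 × 0.997240 = 0.9937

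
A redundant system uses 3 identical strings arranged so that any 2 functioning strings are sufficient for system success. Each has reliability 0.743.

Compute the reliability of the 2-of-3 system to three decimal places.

0.836

R = Σ_{i=2}^{3} C(3,i) p^i (1−p)^{3−i} with p = 0.743
C(3,2)·0.743^2·0.257^1 = 0.42563
C(3,3)·0.743^3·0.257^0 = 0.41017
Sum = 0.836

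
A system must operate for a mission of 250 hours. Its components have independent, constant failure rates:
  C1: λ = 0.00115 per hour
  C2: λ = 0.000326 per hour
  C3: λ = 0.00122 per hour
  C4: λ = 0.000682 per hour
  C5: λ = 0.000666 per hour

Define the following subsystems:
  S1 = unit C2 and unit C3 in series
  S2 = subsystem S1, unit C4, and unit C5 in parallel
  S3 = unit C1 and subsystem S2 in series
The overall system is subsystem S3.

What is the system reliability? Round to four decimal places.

R(C1) = exp(−0.00115 × 250) = 0.750137
R(C2) = exp(−0.000326 × 250) = 0.921733
R(C3) = exp(−0.00122 × 250) = 0.737123
R(C4) = exp(−0.000682 × 250) = 0.843243
R(C5) = exp(−0.000666 × 250) = 0.846623
Series (C2 and C3): 0.921733 × 0.737123 = 0.679431
Parallel ([0.679431], C4, and C5): 1 − (1 − 0.679431)(1 − 0.843243)(1 − 0.846623) = 0.992293
Series (C1 and [0.992293]): 0.750137 × 0.992293 = 0.7444

0.7444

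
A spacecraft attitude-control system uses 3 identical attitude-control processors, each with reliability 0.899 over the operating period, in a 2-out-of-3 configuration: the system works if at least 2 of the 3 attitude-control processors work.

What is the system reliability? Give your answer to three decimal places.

R = Σ_{i=2}^{3} C(3,i) p^i (1−p)^{3−i} with p = 0.899
C(3,2)·0.899^2·0.101^1 = 0.24488
C(3,3)·0.899^3·0.101^0 = 0.72657
Sum = 0.971

0.971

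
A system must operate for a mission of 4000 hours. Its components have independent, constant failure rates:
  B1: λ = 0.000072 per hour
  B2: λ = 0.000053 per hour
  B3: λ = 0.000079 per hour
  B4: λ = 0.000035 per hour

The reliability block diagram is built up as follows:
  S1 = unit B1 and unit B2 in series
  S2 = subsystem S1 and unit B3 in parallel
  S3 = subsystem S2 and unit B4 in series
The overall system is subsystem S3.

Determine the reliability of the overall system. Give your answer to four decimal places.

R(B1) = exp(−0.000072 × 4000) = 0.749762
R(B2) = exp(−0.000053 × 4000) = 0.808965
R(B3) = exp(−0.000079 × 4000) = 0.729059
R(B4) = exp(−0.000035 × 4000) = 0.869358
Series (B1 and B2): 0.749762 × 0.808965 = 0.606531
Parallel ([0.606531] and B3): 1 − (1 − 0.606531)(1 − 0.729059) = 0.893393
Series ([0.893393] and B4): 0.893393 × 0.869358 = 0.7767

0.7767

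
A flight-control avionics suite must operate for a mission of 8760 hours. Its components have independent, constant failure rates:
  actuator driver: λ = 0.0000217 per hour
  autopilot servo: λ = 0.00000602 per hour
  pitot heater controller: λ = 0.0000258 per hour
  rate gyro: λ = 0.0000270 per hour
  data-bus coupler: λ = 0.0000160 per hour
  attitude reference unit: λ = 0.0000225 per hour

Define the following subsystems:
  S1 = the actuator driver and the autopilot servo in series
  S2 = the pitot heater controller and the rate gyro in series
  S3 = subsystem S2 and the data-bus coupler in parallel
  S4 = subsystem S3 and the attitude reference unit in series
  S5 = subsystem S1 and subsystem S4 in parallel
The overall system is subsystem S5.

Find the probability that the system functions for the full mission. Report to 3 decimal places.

0.953

R(actuator driver) = exp(−0.0000217 × 8760) = 0.82688
R(autopilot servo) = exp(−0.00000602 × 8760) = 0.94863
R(pitot heater controller) = exp(−0.0000258 × 8760) = 0.79771
R(rate gyro) = exp(−0.0000270 × 8760) = 0.78937
R(data-bus coupler) = exp(−0.0000160 × 8760) = 0.86922
R(attitude reference unit) = exp(−0.0000225 × 8760) = 0.82111
Series (actuator driver and autopilot servo): 0.82688 × 0.94863 = 0.78440
Series (pitot heater controller and rate gyro): 0.79771 × 0.78937 = 0.62969
Parallel ([0.62969] and data-bus coupler): 1 − (1 − 0.62969)(1 − 0.86922) = 0.95157
Series ([0.95157] and attitude reference unit): 0.95157 × 0.82111 = 0.78134
Parallel ([0.78440] and [0.78134]): 1 − (1 − 0.78440)(1 − 0.78134) = 0.953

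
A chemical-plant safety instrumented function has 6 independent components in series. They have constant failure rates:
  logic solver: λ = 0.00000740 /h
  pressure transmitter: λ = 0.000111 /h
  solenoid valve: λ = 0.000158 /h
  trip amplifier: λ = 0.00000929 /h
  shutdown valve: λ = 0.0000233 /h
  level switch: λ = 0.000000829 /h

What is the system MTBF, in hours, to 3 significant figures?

3230

Series of exponential components: λ_sys = Σ λ_i
λ_sys = 0.00000740 + 0.000111 + 0.000158 + 0.00000929 + 0.0000233 + 0.000000829 = 3.0982e-04 /h
MTBF = 1 / λ_sys = 3230 h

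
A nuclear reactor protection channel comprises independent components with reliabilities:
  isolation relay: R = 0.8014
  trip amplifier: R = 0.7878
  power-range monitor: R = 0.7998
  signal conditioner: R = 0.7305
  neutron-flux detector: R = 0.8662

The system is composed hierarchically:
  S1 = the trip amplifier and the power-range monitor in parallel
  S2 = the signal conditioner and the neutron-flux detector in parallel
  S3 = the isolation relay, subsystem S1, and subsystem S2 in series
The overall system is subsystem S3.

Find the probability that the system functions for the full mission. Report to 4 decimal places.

0.7397

Parallel (trip amplifier and power-range monitor): 1 − (1 − 0.787800)(1 − 0.799800) = 0.957518
Parallel (signal conditioner and neutron-flux detector): 1 − (1 − 0.730500)(1 − 0.866200) = 0.963941
Series (isolation relay, [0.957518], and [0.963941]): 0.801400 × 0.957518 × 0.963941 = 0.7397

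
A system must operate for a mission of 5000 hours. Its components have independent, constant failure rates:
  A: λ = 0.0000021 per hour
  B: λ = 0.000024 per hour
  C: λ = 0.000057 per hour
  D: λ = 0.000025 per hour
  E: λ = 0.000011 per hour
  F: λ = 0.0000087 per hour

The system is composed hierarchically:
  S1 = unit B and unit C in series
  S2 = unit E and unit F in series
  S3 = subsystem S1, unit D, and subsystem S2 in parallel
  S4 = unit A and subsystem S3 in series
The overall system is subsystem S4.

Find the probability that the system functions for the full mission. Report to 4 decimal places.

0.9859

R(A) = exp(−0.0000021 × 5000) = 0.989555
R(B) = exp(−0.000024 × 5000) = 0.886920
R(C) = exp(−0.000057 × 5000) = 0.752014
R(D) = exp(−0.000025 × 5000) = 0.882497
R(E) = exp(−0.000011 × 5000) = 0.946485
R(F) = exp(−0.0000087 × 5000) = 0.957433
Series (B and C): 0.886920 × 0.752014 = 0.666976
Series (E and F): 0.946485 × 0.957433 = 0.906196
Parallel ([0.666976], D, and [0.906196]): 1 − (1 − 0.666976)(1 − 0.882497)(1 − 0.906196) = 0.996329
Series (A and [0.996329]): 0.989555 × 0.996329 = 0.9859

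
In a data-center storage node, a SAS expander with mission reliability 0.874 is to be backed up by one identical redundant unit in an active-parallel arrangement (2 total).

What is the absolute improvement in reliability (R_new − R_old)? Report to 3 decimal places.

R_before = 0.874
R_after = 1 − (1 − 0.874)^2 = 0.984
ΔR = 0.984 − 0.874 = 0.110

0.110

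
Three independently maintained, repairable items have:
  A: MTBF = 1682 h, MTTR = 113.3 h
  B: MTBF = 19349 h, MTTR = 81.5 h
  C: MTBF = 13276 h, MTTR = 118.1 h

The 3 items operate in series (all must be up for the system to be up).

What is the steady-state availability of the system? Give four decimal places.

0.9247

A(A) = MTBF/(MTBF+MTTR) = 1682/(1682+113.3) = 0.936891
A(B) = MTBF/(MTBF+MTTR) = 19349/(19349+81.5) = 0.995806
A(C) = MTBF/(MTBF+MTTR) = 13276/(13276+118.1) = 0.991183
Series availability: 0.936891 × 0.995806 × 0.991183 = 0.9247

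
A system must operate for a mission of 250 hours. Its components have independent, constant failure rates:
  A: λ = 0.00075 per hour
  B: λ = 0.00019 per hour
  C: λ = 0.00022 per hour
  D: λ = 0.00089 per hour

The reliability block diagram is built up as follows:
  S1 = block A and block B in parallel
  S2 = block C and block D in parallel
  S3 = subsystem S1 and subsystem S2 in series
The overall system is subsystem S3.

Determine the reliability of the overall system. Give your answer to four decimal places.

R(A) = exp(−0.00075 × 250) = 0.829029
R(B) = exp(−0.00019 × 250) = 0.953610
R(C) = exp(−0.00022 × 250) = 0.946485
R(D) = exp(−0.00089 × 250) = 0.800515
Parallel (A and B): 1 − (1 − 0.829029)(1 − 0.953610) = 0.992069
Parallel (C and D): 1 − (1 − 0.946485)(1 − 0.800515) = 0.989325
Series ([0.992069] and [0.989325]): 0.992069 × 0.989325 = 0.9815

0.9815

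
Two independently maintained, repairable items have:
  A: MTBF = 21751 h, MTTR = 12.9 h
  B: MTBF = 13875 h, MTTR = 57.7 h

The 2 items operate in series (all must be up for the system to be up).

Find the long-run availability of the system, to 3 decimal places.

A(A) = MTBF/(MTBF+MTTR) = 21751/(21751+12.9) = 0.999407
A(B) = MTBF/(MTBF+MTTR) = 13875/(13875+57.7) = 0.995859
Series availability: 0.999407 × 0.995859 = 0.995

0.995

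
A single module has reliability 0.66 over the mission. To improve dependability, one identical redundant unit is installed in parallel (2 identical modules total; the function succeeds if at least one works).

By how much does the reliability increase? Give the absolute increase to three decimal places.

R_before = 0.66
R_after = 1 − (1 − 0.66)^2 = 0.884
ΔR = 0.884 − 0.66 = 0.224

0.224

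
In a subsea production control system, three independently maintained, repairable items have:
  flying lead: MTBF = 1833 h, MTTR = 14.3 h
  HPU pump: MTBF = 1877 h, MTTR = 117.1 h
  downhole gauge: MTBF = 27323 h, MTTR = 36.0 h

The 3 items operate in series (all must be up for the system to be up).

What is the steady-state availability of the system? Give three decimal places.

0.933

A(flying lead) = MTBF/(MTBF+MTTR) = 1833/(1833+14.3) = 0.992259
A(HPU pump) = MTBF/(MTBF+MTTR) = 1877/(1877+117.1) = 0.941277
A(downhole gauge) = MTBF/(MTBF+MTTR) = 27323/(27323+36.0) = 0.998684
Series availability: 0.992259 × 0.941277 × 0.998684 = 0.933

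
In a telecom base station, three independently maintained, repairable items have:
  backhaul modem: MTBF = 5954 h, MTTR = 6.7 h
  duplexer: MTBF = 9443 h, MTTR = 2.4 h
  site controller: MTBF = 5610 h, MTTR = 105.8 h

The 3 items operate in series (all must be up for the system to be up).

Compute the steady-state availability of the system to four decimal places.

A(backhaul modem) = MTBF/(MTBF+MTTR) = 5954/(5954+6.7) = 0.998876
A(duplexer) = MTBF/(MTBF+MTTR) = 9443/(9443+2.4) = 0.999746
A(site controller) = MTBF/(MTBF+MTTR) = 5610/(5610+105.8) = 0.981490
Series availability: 0.998876 × 0.999746 × 0.981490 = 0.9801

0.9801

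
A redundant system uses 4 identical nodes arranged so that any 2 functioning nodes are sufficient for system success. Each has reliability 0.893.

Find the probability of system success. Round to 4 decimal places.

R = Σ_{i=2}^{4} C(4,i) p^i (1−p)^{4−i} with p = 0.893
C(4,2)·0.893^2·0.107^2 = 0.054780
C(4,3)·0.893^3·0.107^1 = 0.304788
C(4,4)·0.893^4·0.107^0 = 0.635925
Sum = 0.9955

0.9955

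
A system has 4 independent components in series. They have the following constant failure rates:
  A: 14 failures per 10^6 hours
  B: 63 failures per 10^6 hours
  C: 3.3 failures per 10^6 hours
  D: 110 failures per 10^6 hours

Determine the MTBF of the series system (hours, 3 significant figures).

5250

Series of exponential components: λ_sys = Σ λ_i
λ_sys = 0.000014 + 0.000063 + 0.0000033 + 0.00011 = 1.9030e-04 /h
MTBF = 1 / λ_sys = 5250 h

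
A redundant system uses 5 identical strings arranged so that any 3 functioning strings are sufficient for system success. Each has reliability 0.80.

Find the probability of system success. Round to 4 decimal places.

R = Σ_{i=3}^{5} C(5,i) p^i (1−p)^{5−i} with p = 0.80
C(5,3)·0.80^3·0.20^2 = 0.204800
C(5,4)·0.80^4·0.20^1 = 0.409600
C(5,5)·0.80^5·0.20^0 = 0.327680
Sum = 0.9421

0.9421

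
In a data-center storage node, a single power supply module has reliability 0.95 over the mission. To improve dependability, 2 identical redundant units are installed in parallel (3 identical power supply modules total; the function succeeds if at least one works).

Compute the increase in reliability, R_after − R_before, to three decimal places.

0.050

R_before = 0.95
R_after = 1 − (1 − 0.95)^3 = 1.000
ΔR = 1.000 − 0.95 = 0.050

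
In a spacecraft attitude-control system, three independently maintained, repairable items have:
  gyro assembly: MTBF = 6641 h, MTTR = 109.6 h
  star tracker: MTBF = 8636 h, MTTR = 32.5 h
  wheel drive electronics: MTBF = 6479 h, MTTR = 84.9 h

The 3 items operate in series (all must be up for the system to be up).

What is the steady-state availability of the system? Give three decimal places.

0.967

A(gyro assembly) = MTBF/(MTBF+MTTR) = 6641/(6641+109.6) = 0.983764
A(star tracker) = MTBF/(MTBF+MTTR) = 8636/(8636+32.5) = 0.996251
A(wheel drive electronics) = MTBF/(MTBF+MTTR) = 6479/(6479+84.9) = 0.987066
Series availability: 0.983764 × 0.996251 × 0.987066 = 0.967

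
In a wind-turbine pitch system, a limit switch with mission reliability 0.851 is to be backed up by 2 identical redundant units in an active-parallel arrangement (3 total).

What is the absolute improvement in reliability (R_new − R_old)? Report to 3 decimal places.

0.146

R_before = 0.851
R_after = 1 − (1 − 0.851)^3 = 0.997
ΔR = 0.997 − 0.851 = 0.146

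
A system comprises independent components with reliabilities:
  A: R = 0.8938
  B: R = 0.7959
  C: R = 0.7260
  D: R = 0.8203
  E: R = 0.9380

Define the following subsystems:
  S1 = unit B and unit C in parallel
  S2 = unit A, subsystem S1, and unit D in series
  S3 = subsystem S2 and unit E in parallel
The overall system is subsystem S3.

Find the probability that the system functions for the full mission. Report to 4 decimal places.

Parallel (B and C): 1 − (1 − 0.795900)(1 − 0.726000) = 0.944077
Series (A, [0.944077], and D): 0.893800 × 0.944077 × 0.820300 = 0.692182
Parallel ([0.692182] and E): 1 − (1 − 0.692182)(1 − 0.938000) = 0.9809

0.9809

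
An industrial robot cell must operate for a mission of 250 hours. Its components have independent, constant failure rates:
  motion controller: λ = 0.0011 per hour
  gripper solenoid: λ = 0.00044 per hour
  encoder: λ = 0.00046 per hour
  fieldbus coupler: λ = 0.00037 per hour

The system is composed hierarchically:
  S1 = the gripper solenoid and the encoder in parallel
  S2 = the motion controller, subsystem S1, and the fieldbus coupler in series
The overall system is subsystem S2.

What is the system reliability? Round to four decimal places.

R(motion controller) = exp(−0.0011 × 250) = 0.759572
R(gripper solenoid) = exp(−0.00044 × 250) = 0.895834
R(encoder) = exp(−0.00046 × 250) = 0.891366
R(fieldbus coupler) = exp(−0.00037 × 250) = 0.911649
Parallel (gripper solenoid and encoder): 1 − (1 − 0.895834)(1 − 0.891366) = 0.988684
Series (motion controller, [0.988684], and fieldbus coupler): 0.759572 × 0.988684 × 0.911649 = 0.6846

0.6846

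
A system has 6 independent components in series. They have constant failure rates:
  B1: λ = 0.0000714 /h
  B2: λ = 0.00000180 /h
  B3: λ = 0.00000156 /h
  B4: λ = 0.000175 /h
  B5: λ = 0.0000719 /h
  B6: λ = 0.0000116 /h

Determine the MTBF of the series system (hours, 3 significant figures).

Series of exponential components: λ_sys = Σ λ_i
λ_sys = 0.0000714 + 0.00000180 + 0.00000156 + 0.000175 + 0.0000719 + 0.0000116 = 3.3326e-04 /h
MTBF = 1 / λ_sys = 3000 h

3000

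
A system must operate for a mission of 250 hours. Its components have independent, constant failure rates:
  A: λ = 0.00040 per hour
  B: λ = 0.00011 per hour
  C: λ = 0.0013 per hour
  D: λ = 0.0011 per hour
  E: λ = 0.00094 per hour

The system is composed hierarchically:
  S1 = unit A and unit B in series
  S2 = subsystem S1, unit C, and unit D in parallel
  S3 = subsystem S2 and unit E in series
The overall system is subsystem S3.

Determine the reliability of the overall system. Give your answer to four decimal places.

R(A) = exp(−0.00040 × 250) = 0.904837
R(B) = exp(−0.00011 × 250) = 0.972875
R(C) = exp(−0.0013 × 250) = 0.722527
R(D) = exp(−0.0011 × 250) = 0.759572
R(E) = exp(−0.00094 × 250) = 0.790571
Series (A and B): 0.904837 × 0.972875 = 0.880293
Parallel ([0.880293], C, and D): 1 − (1 − 0.880293)(1 − 0.722527)(1 − 0.759572) = 0.992014
Series ([0.992014] and E): 0.992014 × 0.790571 = 0.7843

0.7843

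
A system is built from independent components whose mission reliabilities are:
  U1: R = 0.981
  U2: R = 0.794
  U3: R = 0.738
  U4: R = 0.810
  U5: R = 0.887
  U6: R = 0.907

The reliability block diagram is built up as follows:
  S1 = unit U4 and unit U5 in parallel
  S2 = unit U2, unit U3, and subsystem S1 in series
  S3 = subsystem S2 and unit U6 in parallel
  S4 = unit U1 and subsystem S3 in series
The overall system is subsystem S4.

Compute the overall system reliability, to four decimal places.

Parallel (U4 and U5): 1 − (1 − 0.810000)(1 − 0.887000) = 0.978530
Series (U2, U3, and [0.978530]): 0.794000 × 0.738000 × 0.978530 = 0.573391
Parallel ([0.573391] and U6): 1 − (1 − 0.573391)(1 − 0.907000) = 0.960325
Series (U1 and [0.960325]): 0.981000 × 0.960325 = 0.9421

0.9421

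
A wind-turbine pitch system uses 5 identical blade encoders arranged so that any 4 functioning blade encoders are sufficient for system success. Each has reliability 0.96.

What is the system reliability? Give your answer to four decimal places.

0.9852

R = Σ_{i=4}^{5} C(5,i) p^i (1−p)^{5−i} with p = 0.96
C(5,4)·0.96^4·0.04^1 = 0.169869
C(5,5)·0.96^5·0.04^0 = 0.815373
Sum = 0.9852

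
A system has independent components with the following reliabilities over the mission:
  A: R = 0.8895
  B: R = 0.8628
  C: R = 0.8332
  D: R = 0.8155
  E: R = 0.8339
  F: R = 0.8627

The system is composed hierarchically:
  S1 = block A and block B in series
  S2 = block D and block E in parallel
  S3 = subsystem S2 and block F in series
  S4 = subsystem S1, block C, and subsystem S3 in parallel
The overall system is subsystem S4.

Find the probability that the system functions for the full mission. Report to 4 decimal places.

Series (A and B): 0.889500 × 0.862800 = 0.767461
Parallel (D and E): 1 − (1 − 0.815500)(1 − 0.833900) = 0.969355
Series ([0.969355] and F): 0.969355 × 0.862700 = 0.836263
Parallel ([0.767461], C, and [0.836263]): 1 − (1 − 0.767461)(1 − 0.833200)(1 − 0.836263) = 0.9936

0.9936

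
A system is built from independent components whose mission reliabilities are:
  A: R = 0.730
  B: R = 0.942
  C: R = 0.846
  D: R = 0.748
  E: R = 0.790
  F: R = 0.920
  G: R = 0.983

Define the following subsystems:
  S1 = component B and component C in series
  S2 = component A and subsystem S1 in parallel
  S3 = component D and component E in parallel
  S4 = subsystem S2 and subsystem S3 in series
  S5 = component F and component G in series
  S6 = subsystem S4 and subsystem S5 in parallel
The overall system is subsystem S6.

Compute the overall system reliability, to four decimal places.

0.9900

Series (B and C): 0.942000 × 0.846000 = 0.796932
Parallel (A and [0.796932]): 1 − (1 − 0.730000)(1 − 0.796932) = 0.945172
Parallel (D and E): 1 − (1 − 0.748000)(1 − 0.790000) = 0.947080
Series ([0.945172] and [0.947080]): 0.945172 × 0.947080 = 0.895153
Series (F and G): 0.920000 × 0.983000 = 0.904360
Parallel ([0.895153] and [0.904360]): 1 − (1 − 0.895153)(1 − 0.904360) = 0.9900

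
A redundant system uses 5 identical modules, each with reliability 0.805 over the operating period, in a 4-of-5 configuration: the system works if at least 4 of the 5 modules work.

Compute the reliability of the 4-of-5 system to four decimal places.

0.7475

R = Σ_{i=4}^{5} C(5,i) p^i (1−p)^{5−i} with p = 0.805
C(5,4)·0.805^4·0.195^1 = 0.409438
C(5,5)·0.805^5·0.195^0 = 0.338049
Sum = 0.7475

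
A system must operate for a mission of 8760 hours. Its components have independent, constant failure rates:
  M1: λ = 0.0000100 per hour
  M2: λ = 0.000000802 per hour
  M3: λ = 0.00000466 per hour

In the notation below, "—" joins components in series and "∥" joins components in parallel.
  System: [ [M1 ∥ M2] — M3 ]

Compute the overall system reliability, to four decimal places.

R(M1) = exp(−0.0000100 × 8760) = 0.916127
R(M2) = exp(−0.000000802 × 8760) = 0.992999
R(M3) = exp(−0.00000466 × 8760) = 0.960000
Parallel (M1 and M2): 1 − (1 − 0.916127)(1 − 0.992999) = 0.999413
Series ([0.999413] and M3): 0.999413 × 0.960000 = 0.9594

0.9594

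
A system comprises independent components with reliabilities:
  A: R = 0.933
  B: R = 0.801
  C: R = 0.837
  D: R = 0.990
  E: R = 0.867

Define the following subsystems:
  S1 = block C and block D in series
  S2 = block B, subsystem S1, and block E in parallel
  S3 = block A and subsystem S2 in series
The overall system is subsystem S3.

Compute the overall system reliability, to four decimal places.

Series (C and D): 0.837000 × 0.990000 = 0.828630
Parallel (B, [0.828630], and E): 1 − (1 − 0.801000)(1 − 0.828630)(1 − 0.867000) = 0.995464
Series (A and [0.995464]): 0.933000 × 0.995464 = 0.9288

0.9288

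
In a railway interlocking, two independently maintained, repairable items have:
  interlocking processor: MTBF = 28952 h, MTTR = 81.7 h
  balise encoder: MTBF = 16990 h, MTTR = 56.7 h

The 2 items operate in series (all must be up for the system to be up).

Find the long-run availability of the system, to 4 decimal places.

0.9939

A(interlocking processor) = MTBF/(MTBF+MTTR) = 28952/(28952+81.7) = 0.997186
A(balise encoder) = MTBF/(MTBF+MTTR) = 16990/(16990+56.7) = 0.996674
Series availability: 0.997186 × 0.996674 = 0.9939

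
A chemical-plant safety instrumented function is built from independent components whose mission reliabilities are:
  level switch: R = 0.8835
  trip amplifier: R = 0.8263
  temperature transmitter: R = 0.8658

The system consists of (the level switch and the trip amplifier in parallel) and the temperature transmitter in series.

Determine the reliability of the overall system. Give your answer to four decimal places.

Parallel (level switch and trip amplifier): 1 − (1 − 0.883500)(1 − 0.826300) = 0.979764
Series ([0.979764] and temperature transmitter): 0.979764 × 0.865800 = 0.8483

0.8483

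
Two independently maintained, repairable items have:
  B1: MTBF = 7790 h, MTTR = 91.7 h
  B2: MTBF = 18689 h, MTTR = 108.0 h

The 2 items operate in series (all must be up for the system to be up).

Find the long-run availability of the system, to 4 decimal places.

A(B1) = MTBF/(MTBF+MTTR) = 7790/(7790+91.7) = 0.988365
A(B2) = MTBF/(MTBF+MTTR) = 18689/(18689+108.0) = 0.994254
Series availability: 0.988365 × 0.994254 = 0.9827

0.9827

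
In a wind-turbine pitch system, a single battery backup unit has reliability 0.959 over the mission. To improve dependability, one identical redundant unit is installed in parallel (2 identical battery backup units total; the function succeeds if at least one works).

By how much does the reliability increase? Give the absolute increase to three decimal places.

0.039

R_before = 0.959
R_after = 1 − (1 − 0.959)^2 = 0.998
ΔR = 0.998 − 0.959 = 0.039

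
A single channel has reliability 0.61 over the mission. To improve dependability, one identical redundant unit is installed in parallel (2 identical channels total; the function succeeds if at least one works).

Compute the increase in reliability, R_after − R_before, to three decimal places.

0.238

R_before = 0.61
R_after = 1 − (1 − 0.61)^2 = 0.848
ΔR = 0.848 − 0.61 = 0.238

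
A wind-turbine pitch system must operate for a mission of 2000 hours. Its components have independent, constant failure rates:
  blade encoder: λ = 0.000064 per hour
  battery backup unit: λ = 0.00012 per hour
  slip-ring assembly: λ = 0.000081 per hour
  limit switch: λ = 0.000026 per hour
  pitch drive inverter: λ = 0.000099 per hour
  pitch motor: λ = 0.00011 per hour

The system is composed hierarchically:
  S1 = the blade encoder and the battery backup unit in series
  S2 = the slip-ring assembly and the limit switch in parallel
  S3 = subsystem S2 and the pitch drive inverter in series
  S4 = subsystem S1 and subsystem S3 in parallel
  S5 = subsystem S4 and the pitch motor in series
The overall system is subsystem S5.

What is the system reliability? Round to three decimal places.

R(blade encoder) = exp(−0.000064 × 2000) = 0.87985
R(battery backup unit) = exp(−0.00012 × 2000) = 0.78663
R(slip-ring assembly) = exp(−0.000081 × 2000) = 0.85044
R(limit switch) = exp(−0.000026 × 2000) = 0.94933
R(pitch drive inverter) = exp(−0.000099 × 2000) = 0.82037
R(pitch motor) = exp(−0.00011 × 2000) = 0.80252
Series (blade encoder and battery backup unit): 0.87985 × 0.78663 = 0.69212
Parallel (slip-ring assembly and limit switch): 1 − (1 − 0.85044)(1 − 0.94933) = 0.99242
Series ([0.99242] and pitch drive inverter): 0.99242 × 0.82037 = 0.81415
Parallel ([0.69212] and [0.81415]): 1 − (1 − 0.69212)(1 − 0.81415) = 0.94278
Series ([0.94278] and pitch motor): 0.94278 × 0.80252 = 0.757

0.757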